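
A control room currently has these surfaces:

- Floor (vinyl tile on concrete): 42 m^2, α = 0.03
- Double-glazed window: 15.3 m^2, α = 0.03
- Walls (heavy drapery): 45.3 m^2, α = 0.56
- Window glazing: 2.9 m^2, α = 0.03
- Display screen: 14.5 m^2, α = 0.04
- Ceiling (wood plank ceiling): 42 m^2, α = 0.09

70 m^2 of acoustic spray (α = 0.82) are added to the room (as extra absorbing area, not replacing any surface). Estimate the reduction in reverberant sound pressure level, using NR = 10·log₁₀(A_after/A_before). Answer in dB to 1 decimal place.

Summing Sᵢαᵢ: 1.260 + 0.459 + 25.368 + 0.087 + 0.580 + 3.780 → A_before = 31.534 sabins.
Treatment contributes 70·0.82 = 57.400 sabins.
New total A_after = 88.934 sabins.
NR = 10·log₁₀(88.934/31.534) = 4.5 dB.

4.5 dB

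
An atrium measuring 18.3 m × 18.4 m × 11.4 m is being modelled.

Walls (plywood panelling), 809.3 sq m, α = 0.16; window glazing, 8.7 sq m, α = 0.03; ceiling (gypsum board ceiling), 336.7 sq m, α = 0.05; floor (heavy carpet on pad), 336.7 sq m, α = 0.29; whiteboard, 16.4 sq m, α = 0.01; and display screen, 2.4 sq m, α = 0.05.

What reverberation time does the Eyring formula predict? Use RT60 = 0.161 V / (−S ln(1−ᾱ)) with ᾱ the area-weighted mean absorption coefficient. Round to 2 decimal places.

2.32 s

Total surface area S = 809.3 + 8.7 + 336.7 + 336.7 + 16.4 + 2.4 = 1510.2 sq m.
Absorption A = 809.3×0.16 + 8.7×0.03 + 336.7×0.05 + 336.7×0.29 + 16.4×0.01 + 2.4×0.05 = 244.511 sabins.
Mean coefficient ᾱ = A/S = 0.1619.
−S·ln(1−ᾱ) = −1510.2 × ln(1 − 0.1619) = 266.728.
V = 18.3 × 18.4 × 11.4 = 3838.608 m³.
RT60 = 0.161 × 3838.608 / 266.728 = 2.32 s.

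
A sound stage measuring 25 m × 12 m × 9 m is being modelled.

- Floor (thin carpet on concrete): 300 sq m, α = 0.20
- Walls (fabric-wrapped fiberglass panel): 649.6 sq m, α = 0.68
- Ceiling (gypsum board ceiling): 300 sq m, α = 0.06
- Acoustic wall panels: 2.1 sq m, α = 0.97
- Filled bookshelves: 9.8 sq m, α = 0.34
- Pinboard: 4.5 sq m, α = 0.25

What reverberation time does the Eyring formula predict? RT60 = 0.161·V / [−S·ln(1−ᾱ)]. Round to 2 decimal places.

0.64 seconds

S = Σ Sᵢ = 1266.0 sq m.
Absorption A = 300·0.20 + 649.6·0.68 + 300·0.06 + 2.1·0.97 + 9.8·0.34 + 4.5·0.25 = 526.222 sabins.
ᾱ = 526.222 / 1266.0 = 0.4157.
Eyring denominator: −S ln(1−ᾱ) = 680.273.
V = 25 × 12 × 9 = 2700 m³.
T = 0.161·V/[−S·ln(1−ᾱ)] = 0.161·2700/680.273 = 0.64 s.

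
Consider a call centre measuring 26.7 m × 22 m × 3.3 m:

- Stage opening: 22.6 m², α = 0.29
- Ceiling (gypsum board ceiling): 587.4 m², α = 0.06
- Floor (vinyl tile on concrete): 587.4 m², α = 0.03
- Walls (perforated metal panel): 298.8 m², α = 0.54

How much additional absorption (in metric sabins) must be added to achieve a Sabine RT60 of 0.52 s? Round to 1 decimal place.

379.4 sabins

Equivalent absorption area: A₁ = 22.6·0.29 + 587.4·0.06 + 587.4·0.03 + 298.8·0.54 = 220.772 m².
V = 1938.42 m³. Required absorption A₂ = 0.161 × 1938.42 / 0.52 = 600.165 sabins.
Additional absorption ΔA = 600.165 − 220.772 = 379.4 sabins.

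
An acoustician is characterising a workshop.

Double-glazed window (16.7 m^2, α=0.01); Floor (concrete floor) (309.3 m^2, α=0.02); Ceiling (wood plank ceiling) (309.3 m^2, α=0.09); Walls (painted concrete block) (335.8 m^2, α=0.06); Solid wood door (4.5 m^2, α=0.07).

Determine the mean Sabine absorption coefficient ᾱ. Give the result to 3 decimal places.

S = Σ Sᵢ = 16.7 + 309.3 + 309.3 + 335.8 + 4.5 = 975.6 m^2.
Σ(Sᵢαᵢ) = 16.7·0.01 + 309.3·0.02 + 309.3·0.09 + 335.8·0.06 + 4.5·0.07 = 54.653.
ᾱ = 54.653 / 975.6 = 0.056.

0.056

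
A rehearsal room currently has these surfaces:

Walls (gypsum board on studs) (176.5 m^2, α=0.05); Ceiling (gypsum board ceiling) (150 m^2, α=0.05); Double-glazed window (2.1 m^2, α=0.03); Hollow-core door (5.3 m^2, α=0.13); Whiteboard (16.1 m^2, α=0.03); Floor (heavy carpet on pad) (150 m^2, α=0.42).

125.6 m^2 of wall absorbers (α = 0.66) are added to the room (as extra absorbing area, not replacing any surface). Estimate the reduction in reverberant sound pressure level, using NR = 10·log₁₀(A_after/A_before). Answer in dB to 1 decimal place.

A_before = Σ Sᵢαᵢ = 176.5·0.05 + 150·0.05 + 2.1·0.03 + 5.3·0.13 + 16.1·0.03 + 150·0.42 = 80.560 sabins.
Added absorption = 125.6 × 0.66 = 82.896 sabins.
New total A_after = 163.456 sabins.
NR = 10·log₁₀(163.456/80.560) = 3.1 dB.

3.1 dB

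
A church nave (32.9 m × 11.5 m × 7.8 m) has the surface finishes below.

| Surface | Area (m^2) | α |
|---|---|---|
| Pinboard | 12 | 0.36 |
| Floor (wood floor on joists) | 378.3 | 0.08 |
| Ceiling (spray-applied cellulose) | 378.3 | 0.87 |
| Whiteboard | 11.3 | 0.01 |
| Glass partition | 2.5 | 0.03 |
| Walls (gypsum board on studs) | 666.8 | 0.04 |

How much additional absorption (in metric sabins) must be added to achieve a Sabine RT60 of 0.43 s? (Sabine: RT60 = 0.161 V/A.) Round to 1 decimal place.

Total absorption A₁ = 12·0.36 + 378.3·0.08 + 378.3·0.87 + 11.3·0.01 + 2.5·0.03 + 666.8·0.04
  = 4.320 + 30.264 + 329.121 + 0.113 + 0.075 + 26.672 = 390.565 m^2 sabins.
V = 2951.13 m³. Required absorption A₂ = 0.161 × 2951.13 / 0.43 = 1104.958 sabins.
ΔA = A₂ − A₁ = 1104.958 − 390.565 = 714.4 sabins.

714.4 sabins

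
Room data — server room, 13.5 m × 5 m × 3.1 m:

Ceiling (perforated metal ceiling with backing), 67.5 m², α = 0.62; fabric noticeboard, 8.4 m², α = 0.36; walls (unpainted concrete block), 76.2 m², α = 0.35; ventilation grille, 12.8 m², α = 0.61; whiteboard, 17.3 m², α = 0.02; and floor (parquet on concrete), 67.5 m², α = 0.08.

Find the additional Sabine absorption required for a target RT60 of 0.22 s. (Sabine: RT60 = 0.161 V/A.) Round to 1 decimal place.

68.0 sabins

Equivalent absorption area: A₁ = 67.5*0.62 + 8.4*0.36 + 76.2*0.35 + 12.8*0.61 + 17.3*0.02 + 67.5*0.08 = 85.098 m².
V = 209.25 m³. Required absorption A₂ = 0.161 × 209.25 / 0.22 = 153.133 sabins.
Additional absorption ΔA = 153.133 − 85.098 = 68.0 sabins.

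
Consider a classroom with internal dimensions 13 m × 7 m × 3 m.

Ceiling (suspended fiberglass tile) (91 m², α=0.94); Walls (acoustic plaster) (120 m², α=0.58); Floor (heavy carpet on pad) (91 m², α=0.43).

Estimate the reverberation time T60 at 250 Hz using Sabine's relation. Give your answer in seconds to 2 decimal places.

Total absorption A = 91×0.94 + 120×0.58 + 91×0.43
  = 85.540 + 69.600 + 39.130 = 194.270 m² sabins.
Room volume: 273 m³.
RT60 = 0.161 · V / A = 0.161 × 273 / 194.270 = 0.23 s.

0.23 sec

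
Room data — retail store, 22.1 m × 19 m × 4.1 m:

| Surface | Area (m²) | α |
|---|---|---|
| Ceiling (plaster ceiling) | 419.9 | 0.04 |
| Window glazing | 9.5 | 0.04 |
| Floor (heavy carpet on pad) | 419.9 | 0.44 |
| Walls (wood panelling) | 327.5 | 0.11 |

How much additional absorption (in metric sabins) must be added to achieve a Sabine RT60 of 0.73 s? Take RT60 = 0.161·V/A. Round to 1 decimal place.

Summing Sᵢαᵢ: 16.796 + 0.380 + 184.756 + 36.025 → A₁ = 237.957 sabins.
V = 1721.59 m³. Required absorption A₂ = 0.161 × 1721.59 / 0.73 = 379.693 sabins.
Additional absorption ΔA = 379.693 − 237.957 = 141.7 sabins.

141.7 sabins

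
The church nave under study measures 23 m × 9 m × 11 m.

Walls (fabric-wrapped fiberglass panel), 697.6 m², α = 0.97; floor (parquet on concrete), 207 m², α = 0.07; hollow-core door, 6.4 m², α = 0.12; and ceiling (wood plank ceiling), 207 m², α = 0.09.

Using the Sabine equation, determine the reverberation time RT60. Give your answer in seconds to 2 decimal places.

Equivalent absorption area: A = 697.6·0.97 + 207·0.07 + 6.4·0.12 + 207·0.09 = 710.560 m².
Room volume: 2277 m³.
RT60 = 0.161 · V / A = 0.161 × 2277 / 710.560 = 0.52 s.

0.52 s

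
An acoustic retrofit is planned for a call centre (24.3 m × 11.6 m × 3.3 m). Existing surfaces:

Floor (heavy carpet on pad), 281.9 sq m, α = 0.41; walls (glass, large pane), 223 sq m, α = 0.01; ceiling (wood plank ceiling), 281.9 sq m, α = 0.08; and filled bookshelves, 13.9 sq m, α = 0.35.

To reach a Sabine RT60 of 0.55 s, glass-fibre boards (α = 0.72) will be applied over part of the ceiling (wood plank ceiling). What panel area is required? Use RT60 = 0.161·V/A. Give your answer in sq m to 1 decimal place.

198.5

Total absorption A₁ = 281.9×0.41 + 223×0.01 + 281.9×0.08 + 13.9×0.35
  = 115.579 + 2.230 + 22.552 + 4.865 = 145.226 sq m sabins.
Required A₂ = 0.161·930.204/0.55 = 272.296 sabins.
Absorption to add: 272.296 − 145.226 = 127.070 sabins.
Each sq m of panel replacing the ceiling (wood plank ceiling) adds (0.72 − 0.08) = 0.64 sabins.
Area = ΔA/Δα = 127.070/0.64 = 198.5 sq m.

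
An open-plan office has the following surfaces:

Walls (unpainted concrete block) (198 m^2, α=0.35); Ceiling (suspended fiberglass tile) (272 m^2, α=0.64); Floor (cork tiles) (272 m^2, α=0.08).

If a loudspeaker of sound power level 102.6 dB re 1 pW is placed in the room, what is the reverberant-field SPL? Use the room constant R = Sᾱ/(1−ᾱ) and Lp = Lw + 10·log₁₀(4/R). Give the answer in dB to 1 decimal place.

A = 265.140 sabins; S = 742.0 m^2.
ᾱ = 0.3573, so room constant R = A/(1−ᾱ) = 412.541 m^2.
Lp = 102.6 + 10·log₁₀(4/412.541) = 102.6 + (-20.13) = 82.5 dB.

82.5 dB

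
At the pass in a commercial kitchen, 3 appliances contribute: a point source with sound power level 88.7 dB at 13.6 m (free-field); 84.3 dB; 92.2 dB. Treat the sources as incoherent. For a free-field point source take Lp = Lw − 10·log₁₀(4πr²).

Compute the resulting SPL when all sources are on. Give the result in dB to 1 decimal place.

92.9 dB

Source at 13.6 m: Lp = 88.7 − 10·log₁₀(4π·13.6²) = 88.7 − 10·log₁₀(2324.276) = 55.0 dB.
Sum in the linear (power) domain: Σ 10^(Lᵢ/10) = 10^(55.0/10) + 10^(84.3/10) + 10^(92.2/10) = 1.929e+09.
L_total = 10·log₁₀(1.929e+09) = 92.9 dB.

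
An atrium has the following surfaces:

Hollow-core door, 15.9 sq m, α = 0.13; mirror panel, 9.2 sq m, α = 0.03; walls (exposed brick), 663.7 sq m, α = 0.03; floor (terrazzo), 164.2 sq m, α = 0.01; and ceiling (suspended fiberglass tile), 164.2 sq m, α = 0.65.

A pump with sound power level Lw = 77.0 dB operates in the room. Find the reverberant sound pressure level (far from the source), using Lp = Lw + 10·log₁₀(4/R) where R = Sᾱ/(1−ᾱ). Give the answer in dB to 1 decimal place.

61.3 dB

A = 130.626 sabins; S = 1017.2 sq m.
ᾱ = 0.1284, so room constant R = A/(1−ᾱ) = 149.869 sq m.
Lp = 77.0 + 10·log₁₀(4/149.869) = 77.0 + (-15.74) = 61.3 dB.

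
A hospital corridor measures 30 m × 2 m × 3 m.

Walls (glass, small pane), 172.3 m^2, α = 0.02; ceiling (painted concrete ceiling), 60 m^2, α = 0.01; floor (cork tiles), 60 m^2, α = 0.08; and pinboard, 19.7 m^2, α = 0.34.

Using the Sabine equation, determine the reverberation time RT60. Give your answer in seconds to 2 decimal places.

Equivalent absorption area: A = 172.3×0.02 + 60×0.01 + 60×0.08 + 19.7×0.34 = 15.544 m^2.
Volume V = 30 × 2 × 3 = 180 m³.
Sabine: RT60 = 0.161 × 180 / 15.544 = 1.86 s.

1.86 s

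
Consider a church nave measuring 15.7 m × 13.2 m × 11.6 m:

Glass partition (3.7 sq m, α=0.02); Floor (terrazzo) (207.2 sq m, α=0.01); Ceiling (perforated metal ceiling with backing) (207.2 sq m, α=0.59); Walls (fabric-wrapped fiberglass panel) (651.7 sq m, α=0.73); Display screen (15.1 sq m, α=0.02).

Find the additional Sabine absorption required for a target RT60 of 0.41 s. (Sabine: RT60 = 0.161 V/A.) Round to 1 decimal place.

Equivalent absorption area: A₁ = 3.7×0.02 + 207.2×0.01 + 207.2×0.59 + 651.7×0.73 + 15.1×0.02 = 600.437 sq m.
For T = 0.41 s, need A₂ = 0.161·V/T = 0.161·2403.984/0.41 = 944.003 sabins.
ΔA = A₂ − A₁ = 944.003 − 600.437 = 343.6 sabins.

343.6 sabins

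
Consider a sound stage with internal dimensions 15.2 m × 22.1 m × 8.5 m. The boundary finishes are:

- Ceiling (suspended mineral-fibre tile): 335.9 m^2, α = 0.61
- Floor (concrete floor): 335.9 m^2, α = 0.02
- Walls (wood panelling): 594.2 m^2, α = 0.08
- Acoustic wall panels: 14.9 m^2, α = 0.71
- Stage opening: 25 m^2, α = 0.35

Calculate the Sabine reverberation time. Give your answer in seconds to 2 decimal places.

Total absorption A = 335.9*0.61 + 335.9*0.02 + 594.2*0.08 + 14.9*0.71 + 25*0.35
  = 204.899 + 6.718 + 47.536 + 10.579 + 8.750 = 278.482 m^2 sabins.
Volume V = 15.2 × 22.1 × 8.5 = 2855.32 m³.
RT60 = 0.161 · V / A = 0.161 × 2855.32 / 278.482 = 1.65 s.

1.65 s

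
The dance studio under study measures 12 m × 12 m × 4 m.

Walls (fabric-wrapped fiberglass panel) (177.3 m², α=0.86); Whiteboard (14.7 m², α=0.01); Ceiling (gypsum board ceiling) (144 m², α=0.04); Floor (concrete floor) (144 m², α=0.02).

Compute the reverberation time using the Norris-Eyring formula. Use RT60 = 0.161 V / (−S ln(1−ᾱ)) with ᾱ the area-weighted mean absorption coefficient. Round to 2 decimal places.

S = Σ Sᵢ = 480.0 m².
Absorption A = 177.3×0.86 + 14.7×0.01 + 144×0.04 + 144×0.02 = 161.265 sabins.
Mean coefficient ᾱ = A/S = 0.3360.
−S·ln(1−ᾱ) = −480.0 × ln(1 − 0.3360) = 196.547.
V = 12 × 12 × 4 = 576 m³.
RT60 = 0.161 × 576 / 196.547 = 0.47 s.

0.47 seconds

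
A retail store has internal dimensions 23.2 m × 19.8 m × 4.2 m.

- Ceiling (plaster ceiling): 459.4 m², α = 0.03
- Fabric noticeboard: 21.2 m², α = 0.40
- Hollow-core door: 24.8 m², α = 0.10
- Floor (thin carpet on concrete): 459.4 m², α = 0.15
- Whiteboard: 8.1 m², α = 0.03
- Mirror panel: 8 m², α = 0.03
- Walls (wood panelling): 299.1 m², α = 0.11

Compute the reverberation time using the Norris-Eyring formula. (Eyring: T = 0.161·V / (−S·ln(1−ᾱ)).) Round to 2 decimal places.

Total surface area S = 459.4 + 21.2 + 24.8 + 459.4 + 8.1 + 8 + 299.1 = 1280.0 m².
Absorption A = 459.4·0.03 + 21.2·0.40 + 24.8·0.10 + 459.4·0.15 + 8.1·0.03 + 8·0.03 + 299.1·0.11 = 127.036 sabins.
Mean coefficient ᾱ = A/S = 0.0992.
Eyring denominator: −S ln(1−ᾱ) = 133.724.
V = 23.2 × 19.8 × 4.2 = 1929.312 m³.
RT60 = 0.161 × 1929.312 / 133.724 = 2.32 s.

2.32 seconds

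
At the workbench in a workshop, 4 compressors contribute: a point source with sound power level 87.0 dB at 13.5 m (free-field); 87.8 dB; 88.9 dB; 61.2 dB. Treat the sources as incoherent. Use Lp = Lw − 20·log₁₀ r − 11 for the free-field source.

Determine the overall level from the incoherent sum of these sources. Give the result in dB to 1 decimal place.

91.4 dB

Source at 13.5 m: Lp = 87.0 − 20·log₁₀(13.5) − 11 = 53.4 dB.
Sum in the linear (power) domain: Σ 10^(Lᵢ/10) = 10^(53.4/10) + 10^(87.8/10) + 10^(88.9/10) + 10^(61.2/10) = 1.38e+09.
Combined level = 10 log₁₀(1.38e+09) = 91.4 dB.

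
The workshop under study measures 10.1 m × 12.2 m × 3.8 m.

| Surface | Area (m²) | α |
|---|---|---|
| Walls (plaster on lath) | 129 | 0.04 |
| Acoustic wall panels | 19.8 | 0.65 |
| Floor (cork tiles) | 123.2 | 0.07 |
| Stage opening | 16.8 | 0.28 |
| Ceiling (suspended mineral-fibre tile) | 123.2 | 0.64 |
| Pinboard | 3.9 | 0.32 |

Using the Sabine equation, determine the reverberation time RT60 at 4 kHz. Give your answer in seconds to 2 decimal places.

0.68 s

Equivalent absorption area: A = 129*0.04 + 19.8*0.65 + 123.2*0.07 + 16.8*0.28 + 123.2*0.64 + 3.9*0.32 = 111.454 m².
V = 10.1·12.2·3.8 = 468.236 m³.
RT60 = 0.161 · V / A = 0.161 × 468.236 / 111.454 = 0.68 s.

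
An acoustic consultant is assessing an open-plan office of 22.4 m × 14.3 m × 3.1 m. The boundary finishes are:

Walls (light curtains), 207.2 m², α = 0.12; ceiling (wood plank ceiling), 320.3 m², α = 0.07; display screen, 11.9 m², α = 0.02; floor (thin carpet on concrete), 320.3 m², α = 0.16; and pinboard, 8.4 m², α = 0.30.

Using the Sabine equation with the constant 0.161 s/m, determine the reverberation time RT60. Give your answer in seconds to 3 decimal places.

1.578 seconds

Total absorption A = 207.2×0.12 + 320.3×0.07 + 11.9×0.02 + 320.3×0.16 + 8.4×0.30
  = 24.864 + 22.421 + 0.238 + 51.248 + 2.520 = 101.291 m² sabins.
Volume V = 22.4 × 14.3 × 3.1 = 992.992 m³.
T = 0.161 V/A = 0.161·992.992/101.291 = 1.578 s.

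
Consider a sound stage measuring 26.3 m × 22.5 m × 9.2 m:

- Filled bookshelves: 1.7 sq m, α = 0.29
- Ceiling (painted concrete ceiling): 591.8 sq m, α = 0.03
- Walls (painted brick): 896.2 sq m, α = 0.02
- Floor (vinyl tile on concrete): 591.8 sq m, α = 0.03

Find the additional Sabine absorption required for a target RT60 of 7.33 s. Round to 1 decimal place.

A₁ = Σ Sᵢαᵢ = 1.7×0.29 + 591.8×0.03 + 896.2×0.02 + 591.8×0.03 = 53.925 sabins.
V = 5444.1 m³. Required absorption A₂ = 0.161 × 5444.1 / 7.33 = 119.577 sabins.
Shortfall: 119.577 − 53.925 = 65.7 sabins.

65.7 sabins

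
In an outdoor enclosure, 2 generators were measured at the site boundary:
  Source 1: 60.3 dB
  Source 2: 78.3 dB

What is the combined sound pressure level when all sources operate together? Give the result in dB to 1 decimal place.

78.4 dB

Converting to relative power and adding: 10^(60.3/10) + 10^(78.3/10) = 6.868e+07.
Combined level = 10 log₁₀(6.868e+07) = 78.4 dB.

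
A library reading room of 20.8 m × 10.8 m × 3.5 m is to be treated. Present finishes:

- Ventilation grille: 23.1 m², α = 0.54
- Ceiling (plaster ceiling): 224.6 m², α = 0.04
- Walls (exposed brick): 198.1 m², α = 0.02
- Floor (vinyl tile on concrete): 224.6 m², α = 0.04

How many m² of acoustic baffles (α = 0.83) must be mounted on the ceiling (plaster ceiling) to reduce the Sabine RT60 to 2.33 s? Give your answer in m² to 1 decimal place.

25.2

Equivalent absorption area: A₁ = 23.1·0.54 + 224.6·0.04 + 198.1·0.02 + 224.6·0.04 = 34.404 m².
Required A₂ = 0.161·786.24/2.33 = 54.328 sabins.
ΔA needed = 54.328 − 34.404 = 19.924 sabins.
Each m² of panel replacing the ceiling (plaster ceiling) adds (0.83 − 0.04) = 0.79 sabins.
Panel area = 19.924 / 0.79 = 25.2 m².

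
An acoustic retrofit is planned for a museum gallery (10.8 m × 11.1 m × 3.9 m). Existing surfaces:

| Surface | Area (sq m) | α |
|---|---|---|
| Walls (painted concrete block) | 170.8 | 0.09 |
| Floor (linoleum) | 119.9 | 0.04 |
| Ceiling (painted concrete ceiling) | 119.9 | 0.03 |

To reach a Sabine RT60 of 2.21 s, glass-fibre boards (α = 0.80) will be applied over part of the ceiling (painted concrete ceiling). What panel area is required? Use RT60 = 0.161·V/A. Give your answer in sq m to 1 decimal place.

13.4

Equivalent absorption area: A₁ = 170.8·0.09 + 119.9·0.04 + 119.9·0.03 = 23.765 sq m.
Required A₂ = 0.161·467.532/2.21 = 34.060 sabins.
ΔA needed = 34.060 − 23.765 = 10.295 sabins.
Net gain per sq m: Δα = 0.80 − 0.03 = 0.77.
Area = ΔA/Δα = 10.295/0.77 = 13.4 sq m.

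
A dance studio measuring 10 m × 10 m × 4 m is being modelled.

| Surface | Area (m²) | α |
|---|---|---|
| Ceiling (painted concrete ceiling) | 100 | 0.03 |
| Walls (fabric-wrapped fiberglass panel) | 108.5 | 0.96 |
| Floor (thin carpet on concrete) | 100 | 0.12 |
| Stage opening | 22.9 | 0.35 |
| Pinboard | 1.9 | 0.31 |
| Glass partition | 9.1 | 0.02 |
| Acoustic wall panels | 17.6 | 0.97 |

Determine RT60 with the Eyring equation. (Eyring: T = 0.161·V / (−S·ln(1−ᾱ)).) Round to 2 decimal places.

0.35 s

S = Σ Sᵢ = 360.0 m².
Σ(Sᵢαᵢ) = 100·0.03 + 108.5·0.96 + 100·0.12 + 22.9·0.35 + 1.9·0.31 + 9.1·0.02 + 17.6·0.97 = 145.018.
ᾱ = 145.018 / 360.0 = 0.4028.
Eyring denominator: −S ln(1−ᾱ) = 185.581.
V = 10 × 10 × 4 = 400 m³.
T = 0.161·V/[−S·ln(1−ᾱ)] = 0.161·400/185.581 = 0.35 s.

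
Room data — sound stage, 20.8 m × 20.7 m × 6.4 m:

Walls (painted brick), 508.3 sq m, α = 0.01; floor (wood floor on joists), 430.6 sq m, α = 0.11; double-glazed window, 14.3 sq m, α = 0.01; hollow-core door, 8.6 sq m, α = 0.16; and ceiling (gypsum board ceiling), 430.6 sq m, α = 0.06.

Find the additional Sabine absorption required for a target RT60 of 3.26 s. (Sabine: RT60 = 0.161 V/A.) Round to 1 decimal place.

56.3 sabins

Equivalent absorption area: A₁ = 508.3×0.01 + 430.6×0.11 + 14.3×0.01 + 8.6×0.16 + 430.6×0.06 = 79.804 sq m.
For T = 3.26 s, need A₂ = 0.161·V/T = 0.161·2755.584/3.26 = 136.089 sabins.
Additional absorption ΔA = 136.089 − 79.804 = 56.3 sabins.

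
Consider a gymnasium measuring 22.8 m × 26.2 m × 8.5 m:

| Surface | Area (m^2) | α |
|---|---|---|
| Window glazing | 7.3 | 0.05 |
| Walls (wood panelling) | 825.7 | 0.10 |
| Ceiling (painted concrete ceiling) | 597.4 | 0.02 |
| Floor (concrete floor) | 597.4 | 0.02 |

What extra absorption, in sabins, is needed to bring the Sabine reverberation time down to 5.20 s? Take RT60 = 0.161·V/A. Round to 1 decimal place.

50.4 sabins

Equivalent absorption area: A₁ = 7.3·0.05 + 825.7·0.10 + 597.4·0.02 + 597.4·0.02 = 106.831 m^2.
For T = 5.20 s, need A₂ = 0.161·V/T = 0.161·5077.56/5.20 = 157.209 sabins.
ΔA = A₂ − A₁ = 157.209 − 106.831 = 50.4 sabins.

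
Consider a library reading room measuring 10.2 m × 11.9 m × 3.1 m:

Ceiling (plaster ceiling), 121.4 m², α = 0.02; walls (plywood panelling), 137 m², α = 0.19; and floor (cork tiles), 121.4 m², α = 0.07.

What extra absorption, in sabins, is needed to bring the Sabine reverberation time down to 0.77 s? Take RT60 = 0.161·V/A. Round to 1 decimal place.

41.7 sabins

Total absorption A₁ = 121.4×0.02 + 137×0.19 + 121.4×0.07
  = 2.428 + 26.030 + 8.498 = 36.956 m² sabins.
V = 376.278 m³. Required absorption A₂ = 0.161 × 376.278 / 0.77 = 78.676 sabins.
Shortfall: 78.676 − 36.956 = 41.7 sabins.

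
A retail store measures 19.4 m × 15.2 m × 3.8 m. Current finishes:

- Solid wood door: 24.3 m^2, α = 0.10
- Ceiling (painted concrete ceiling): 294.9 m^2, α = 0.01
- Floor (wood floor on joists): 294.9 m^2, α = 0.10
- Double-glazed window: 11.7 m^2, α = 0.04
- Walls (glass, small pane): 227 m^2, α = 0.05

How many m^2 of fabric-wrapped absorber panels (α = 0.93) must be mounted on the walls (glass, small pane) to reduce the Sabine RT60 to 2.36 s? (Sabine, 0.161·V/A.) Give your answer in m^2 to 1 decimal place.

33.8

Equivalent absorption area: A₁ = 24.3*0.10 + 294.9*0.01 + 294.9*0.10 + 11.7*0.04 + 227*0.05 = 46.687 m^2.
Required A₂ = 0.161·1120.544/2.36 = 76.444 sabins.
Absorption to add: 76.444 − 46.687 = 29.757 sabins.
Net gain per m^2: Δα = 0.93 − 0.05 = 0.88.
Panel area = 29.757 / 0.88 = 33.8 m^2.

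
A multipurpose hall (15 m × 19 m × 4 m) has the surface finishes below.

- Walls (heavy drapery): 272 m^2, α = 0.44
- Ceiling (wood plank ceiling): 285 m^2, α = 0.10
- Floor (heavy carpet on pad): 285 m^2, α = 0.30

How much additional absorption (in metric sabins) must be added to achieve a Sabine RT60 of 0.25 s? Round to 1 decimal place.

500.5 sabins

Equivalent absorption area: A₁ = 272·0.44 + 285·0.10 + 285·0.30 = 233.680 m^2.
For T = 0.25 s, need A₂ = 0.161·V/T = 0.161·1140/0.25 = 734.160 sabins.
Shortfall: 734.160 − 233.680 = 500.5 sabins.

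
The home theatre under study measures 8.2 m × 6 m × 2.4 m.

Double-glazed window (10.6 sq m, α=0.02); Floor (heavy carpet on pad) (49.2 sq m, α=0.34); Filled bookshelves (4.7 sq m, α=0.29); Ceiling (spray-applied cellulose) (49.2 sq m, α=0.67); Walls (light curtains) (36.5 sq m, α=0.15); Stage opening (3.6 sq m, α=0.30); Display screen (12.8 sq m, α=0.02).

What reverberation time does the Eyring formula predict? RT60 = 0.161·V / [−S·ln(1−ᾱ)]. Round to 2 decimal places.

0.27 s

Total surface area S = 10.6 + 49.2 + 4.7 + 49.2 + 36.5 + 3.6 + 12.8 = 166.6 sq m.
Σ(Sᵢαᵢ) = 10.6·0.02 + 49.2·0.34 + 4.7·0.29 + 49.2·0.67 + 36.5·0.15 + 3.6·0.30 + 12.8·0.02 = 58.078.
Mean coefficient ᾱ = A/S = 0.3486.
−S·ln(1−ᾱ) = −166.6 × ln(1 − 0.3486) = 71.410.
V = 8.2 × 6 × 2.4 = 118.08 m³.
RT60 = 0.161 × 118.08 / 71.410 = 0.27 s.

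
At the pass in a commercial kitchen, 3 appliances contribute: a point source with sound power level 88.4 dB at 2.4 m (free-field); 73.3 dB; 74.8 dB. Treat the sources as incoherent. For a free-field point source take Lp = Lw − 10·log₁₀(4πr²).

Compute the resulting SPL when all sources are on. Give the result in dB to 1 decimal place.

77.9 dB

Source at 2.4 m: Lp = 88.4 − 10·log₁₀(4π·2.4²) = 88.4 − 10·log₁₀(72.382) = 69.8 dB.
Converting to relative power and adding: 10^(69.8/10) + 10^(73.3/10) + 10^(74.8/10) = 6.113e+07.
Combined level = 10 log₁₀(6.113e+07) = 77.9 dB.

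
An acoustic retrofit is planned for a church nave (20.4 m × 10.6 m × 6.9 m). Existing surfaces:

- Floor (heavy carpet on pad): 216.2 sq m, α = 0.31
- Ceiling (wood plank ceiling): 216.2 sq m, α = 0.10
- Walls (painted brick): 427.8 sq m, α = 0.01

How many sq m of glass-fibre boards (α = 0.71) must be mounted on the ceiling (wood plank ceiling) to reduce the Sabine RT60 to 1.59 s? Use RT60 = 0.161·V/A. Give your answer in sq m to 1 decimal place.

95.3

Total absorption A₁ = 216.2×0.31 + 216.2×0.10 + 427.8×0.01
  = 67.022 + 21.620 + 4.278 = 92.920 sq m sabins.
Required A₂ = 0.161·1492.056/1.59 = 151.082 sabins.
ΔA needed = 151.082 − 92.920 = 58.162 sabins.
Net gain per sq m: Δα = 0.71 − 0.10 = 0.61.
Area = ΔA/Δα = 58.162/0.61 = 95.3 sq m.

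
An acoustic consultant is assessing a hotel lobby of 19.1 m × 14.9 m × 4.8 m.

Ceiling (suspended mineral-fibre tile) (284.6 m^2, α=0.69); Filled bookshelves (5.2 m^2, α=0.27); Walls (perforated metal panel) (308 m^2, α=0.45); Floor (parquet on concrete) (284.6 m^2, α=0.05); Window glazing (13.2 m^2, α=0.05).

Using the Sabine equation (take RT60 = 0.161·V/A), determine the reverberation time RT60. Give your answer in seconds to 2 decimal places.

0.63 s

Summing Sᵢαᵢ: 196.374 + 1.404 + 138.600 + 14.230 + 0.660 → A = 351.268 sabins.
Volume V = 19.1 × 14.9 × 4.8 = 1366.032 m³.
RT60 = 0.161 · V / A = 0.161 × 1366.032 / 351.268 = 0.63 s.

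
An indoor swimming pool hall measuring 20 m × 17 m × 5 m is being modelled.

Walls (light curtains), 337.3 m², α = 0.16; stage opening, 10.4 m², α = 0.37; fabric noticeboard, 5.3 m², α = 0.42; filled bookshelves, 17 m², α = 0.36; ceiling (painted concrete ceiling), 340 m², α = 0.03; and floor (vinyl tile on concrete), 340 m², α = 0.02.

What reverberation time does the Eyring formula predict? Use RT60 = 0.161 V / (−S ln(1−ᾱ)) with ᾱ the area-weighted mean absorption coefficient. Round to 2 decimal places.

3.16 sec

S = Σ Sᵢ = 1050.0 m².
Absorption A = 337.3·0.16 + 10.4·0.37 + 5.3·0.42 + 17·0.36 + 340·0.03 + 340·0.02 = 83.162 sabins.
ᾱ = 83.162 / 1050.0 = 0.0792.
Eyring denominator: −S ln(1−ᾱ) = 86.638.
V = 20 × 17 × 5 = 1700 m³.
T = 0.161·V/[−S·ln(1−ᾱ)] = 0.161·1700/86.638 = 3.16 s.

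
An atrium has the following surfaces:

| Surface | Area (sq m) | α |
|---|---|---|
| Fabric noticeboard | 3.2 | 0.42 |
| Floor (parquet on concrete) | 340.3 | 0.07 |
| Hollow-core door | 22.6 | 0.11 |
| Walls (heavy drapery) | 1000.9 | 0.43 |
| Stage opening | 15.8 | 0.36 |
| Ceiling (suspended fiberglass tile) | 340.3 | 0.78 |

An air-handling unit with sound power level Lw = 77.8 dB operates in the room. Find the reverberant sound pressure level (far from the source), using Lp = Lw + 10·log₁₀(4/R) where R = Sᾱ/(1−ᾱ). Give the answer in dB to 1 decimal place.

52.8 dB

Σ(Sᵢαᵢ) = 3.2×0.42 + 340.3×0.07 + 22.6×0.11 + 1000.9×0.43 + 15.8×0.36 + 340.3×0.78 = 729.160; total area S = 1723.1 sq m.
ᾱ = 729.160/1723.1 = 0.4232; R = Sᾱ/(1−ᾱ) = 729.160/(1−0.4232) = 1264.147 sq m.
Lp = 77.8 + 10·log₁₀(4/1264.147) = 77.8 + (-25.00) = 52.8 dB.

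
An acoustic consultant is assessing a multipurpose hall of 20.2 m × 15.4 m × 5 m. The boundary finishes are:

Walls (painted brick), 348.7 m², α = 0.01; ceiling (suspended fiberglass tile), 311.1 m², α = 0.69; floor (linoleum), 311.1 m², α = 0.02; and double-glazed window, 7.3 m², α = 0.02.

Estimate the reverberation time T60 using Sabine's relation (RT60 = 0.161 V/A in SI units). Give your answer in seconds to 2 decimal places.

A = Σ Sᵢαᵢ = 348.7·0.01 + 311.1·0.69 + 311.1·0.02 + 7.3·0.02 = 224.514 sabins.
Volume V = 20.2 × 15.4 × 5 = 1555.4 m³.
RT60 = 0.161 · V / A = 0.161 × 1555.4 / 224.514 = 1.12 s.

1.12 sec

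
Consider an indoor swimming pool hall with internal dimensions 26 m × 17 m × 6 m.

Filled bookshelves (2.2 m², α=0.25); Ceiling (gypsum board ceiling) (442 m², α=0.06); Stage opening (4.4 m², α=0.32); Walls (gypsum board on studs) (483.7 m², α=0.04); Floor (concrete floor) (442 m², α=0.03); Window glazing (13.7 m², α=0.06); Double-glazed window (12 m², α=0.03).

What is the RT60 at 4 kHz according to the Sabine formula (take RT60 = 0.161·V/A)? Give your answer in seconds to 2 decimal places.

6.86 seconds

Summing Sᵢαᵢ: 0.550 + 26.520 + 1.408 + 19.348 + 13.260 + 0.822 + 0.360 → A = 62.268 sabins.
Volume V = 26 × 17 × 6 = 2652 m³.
T = 0.161 V/A = 0.161·2652/62.268 = 6.86 s.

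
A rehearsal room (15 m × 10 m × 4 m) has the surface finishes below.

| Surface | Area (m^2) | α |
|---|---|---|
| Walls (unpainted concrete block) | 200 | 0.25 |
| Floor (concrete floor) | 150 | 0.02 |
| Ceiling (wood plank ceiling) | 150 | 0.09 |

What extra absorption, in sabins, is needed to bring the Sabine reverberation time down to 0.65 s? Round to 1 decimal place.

Summing Sᵢαᵢ: 50.000 + 3.000 + 13.500 → A₁ = 66.500 sabins.
Target A₂ = 0.161·600/0.65 = 148.615 sabins (V = 600 m³).
ΔA = A₂ − A₁ = 148.615 − 66.500 = 82.1 sabins.

82.1 sabins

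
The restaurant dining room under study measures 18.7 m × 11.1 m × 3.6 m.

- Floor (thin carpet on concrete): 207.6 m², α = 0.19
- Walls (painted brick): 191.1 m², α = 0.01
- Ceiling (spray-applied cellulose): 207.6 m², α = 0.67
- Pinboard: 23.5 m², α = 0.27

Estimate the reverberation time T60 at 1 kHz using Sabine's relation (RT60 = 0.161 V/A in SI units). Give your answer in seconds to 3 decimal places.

Summing Sᵢαᵢ: 39.444 + 1.911 + 139.092 + 6.345 → A = 186.792 sabins.
Room volume: 747.252 m³.
T = 0.161 V/A = 0.161·747.252/186.792 = 0.644 s.

0.644 sec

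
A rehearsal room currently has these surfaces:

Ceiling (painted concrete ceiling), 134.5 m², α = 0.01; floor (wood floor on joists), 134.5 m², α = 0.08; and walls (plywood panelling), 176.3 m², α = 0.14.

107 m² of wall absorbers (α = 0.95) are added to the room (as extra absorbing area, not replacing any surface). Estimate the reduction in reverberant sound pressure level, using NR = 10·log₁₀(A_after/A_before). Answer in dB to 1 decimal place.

5.8 dB

Summing Sᵢαᵢ: 1.345 + 10.760 + 24.682 → A_before = 36.787 sabins.
Added absorption = 107 × 0.95 = 101.650 sabins.
New total A_after = 138.437 sabins.
Reduction = 10 log₁₀(A_after/A_before) = 10 log₁₀(3.7632) = 5.8 dB.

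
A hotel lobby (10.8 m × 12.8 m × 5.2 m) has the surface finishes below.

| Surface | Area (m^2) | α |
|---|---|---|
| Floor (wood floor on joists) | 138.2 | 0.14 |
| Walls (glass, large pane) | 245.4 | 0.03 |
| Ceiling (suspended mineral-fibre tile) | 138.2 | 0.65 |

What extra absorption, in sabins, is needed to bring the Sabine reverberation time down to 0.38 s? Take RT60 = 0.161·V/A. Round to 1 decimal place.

188.0 sabins

Summing Sᵢαᵢ: 19.348 + 7.362 + 89.830 → A₁ = 116.540 sabins.
For T = 0.38 s, need A₂ = 0.161·V/T = 0.161·718.848/0.38 = 304.565 sabins.
ΔA = A₂ − A₁ = 304.565 − 116.540 = 188.0 sabins.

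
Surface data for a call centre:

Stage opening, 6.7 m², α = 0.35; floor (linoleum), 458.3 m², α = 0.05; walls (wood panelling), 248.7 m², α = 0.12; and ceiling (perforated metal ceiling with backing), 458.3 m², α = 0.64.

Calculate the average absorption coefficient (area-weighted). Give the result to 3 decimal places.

S = Σ Sᵢ = 6.7 + 458.3 + 248.7 + 458.3 = 1172.0 m².
A = 6.7·0.35 + 458.3·0.05 + 248.7·0.12 + 458.3·0.64 = 348.416 sabins.
ᾱ = A/S = 0.297.

0.297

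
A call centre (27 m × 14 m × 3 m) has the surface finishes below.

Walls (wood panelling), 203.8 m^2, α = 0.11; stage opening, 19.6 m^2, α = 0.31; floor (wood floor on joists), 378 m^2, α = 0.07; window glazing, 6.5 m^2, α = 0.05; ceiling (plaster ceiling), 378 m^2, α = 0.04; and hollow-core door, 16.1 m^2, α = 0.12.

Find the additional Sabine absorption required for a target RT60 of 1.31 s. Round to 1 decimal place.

67.0 sabins

A₁ = Σ Sᵢαᵢ = 203.8*0.11 + 19.6*0.31 + 378*0.07 + 6.5*0.05 + 378*0.04 + 16.1*0.12 = 72.331 sabins.
Target A₂ = 0.161·1134/1.31 = 139.369 sabins (V = 1134 m³).
Additional absorption ΔA = 139.369 − 72.331 = 67.0 sabins.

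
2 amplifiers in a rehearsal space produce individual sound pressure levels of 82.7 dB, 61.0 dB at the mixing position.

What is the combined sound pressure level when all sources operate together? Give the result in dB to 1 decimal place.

Σ 10^(Lᵢ/10) = 1.875e+08.
Combined level = 10 log₁₀(1.875e+08) = 82.7 dB.

82.7 dB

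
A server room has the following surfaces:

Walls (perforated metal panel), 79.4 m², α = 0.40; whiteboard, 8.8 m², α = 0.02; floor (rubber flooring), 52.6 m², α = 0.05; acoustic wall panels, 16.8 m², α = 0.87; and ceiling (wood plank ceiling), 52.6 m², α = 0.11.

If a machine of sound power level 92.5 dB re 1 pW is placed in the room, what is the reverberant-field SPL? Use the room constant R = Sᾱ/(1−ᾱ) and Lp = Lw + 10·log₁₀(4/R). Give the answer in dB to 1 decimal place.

79.8 dB

A = 54.968 sabins; S = 210.2 m².
ᾱ = 54.968/210.2 = 0.2615; R = Sᾱ/(1−ᾱ) = 54.968/(1−0.2615) = 74.432 m².
Lp = Lw + 10 log₁₀(4/R) = 92.5 -12.70 = 79.8 dB.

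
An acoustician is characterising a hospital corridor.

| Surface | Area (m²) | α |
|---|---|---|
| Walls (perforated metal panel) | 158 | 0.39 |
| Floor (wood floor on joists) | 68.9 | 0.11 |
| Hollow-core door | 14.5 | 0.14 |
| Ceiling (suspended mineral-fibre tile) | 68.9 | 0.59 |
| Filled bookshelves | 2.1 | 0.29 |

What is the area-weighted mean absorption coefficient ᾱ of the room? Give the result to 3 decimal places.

Total surface area S = 312.4 m².
Weighted sum Σ Sα = 112.489.
ᾱ = 112.489 / 312.4 = 0.360.

0.360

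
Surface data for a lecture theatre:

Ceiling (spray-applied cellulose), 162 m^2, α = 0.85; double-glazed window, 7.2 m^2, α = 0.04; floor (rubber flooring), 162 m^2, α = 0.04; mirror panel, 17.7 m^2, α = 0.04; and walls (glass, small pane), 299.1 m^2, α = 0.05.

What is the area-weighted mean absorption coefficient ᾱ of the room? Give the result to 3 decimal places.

Total surface area S = 648.0 m^2.
A = 162*0.85 + 7.2*0.04 + 162*0.04 + 17.7*0.04 + 299.1*0.05 = 160.131 sabins.
ᾱ = A/S = 0.247.

0.247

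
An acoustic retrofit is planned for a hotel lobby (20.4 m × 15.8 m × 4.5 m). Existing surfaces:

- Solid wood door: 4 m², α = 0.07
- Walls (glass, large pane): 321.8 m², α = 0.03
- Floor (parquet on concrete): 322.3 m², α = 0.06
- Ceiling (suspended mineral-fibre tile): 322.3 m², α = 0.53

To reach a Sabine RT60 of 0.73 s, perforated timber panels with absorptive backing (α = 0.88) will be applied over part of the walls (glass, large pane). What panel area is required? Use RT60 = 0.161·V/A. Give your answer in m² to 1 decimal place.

140.9

A₁ = Σ Sᵢαᵢ = 4*0.07 + 321.8*0.03 + 322.3*0.06 + 322.3*0.53 = 200.091 sabins.
V = 1450.44 m³. Target absorption A₂ = 0.161 × 1450.44 / 0.73 = 319.892 sabins.
ΔA needed = 319.892 − 200.091 = 119.801 sabins.
Each m² of panel replacing the walls (glass, large pane) adds (0.88 − 0.03) = 0.85 sabins.
Panel area = 119.801 / 0.85 = 140.9 m².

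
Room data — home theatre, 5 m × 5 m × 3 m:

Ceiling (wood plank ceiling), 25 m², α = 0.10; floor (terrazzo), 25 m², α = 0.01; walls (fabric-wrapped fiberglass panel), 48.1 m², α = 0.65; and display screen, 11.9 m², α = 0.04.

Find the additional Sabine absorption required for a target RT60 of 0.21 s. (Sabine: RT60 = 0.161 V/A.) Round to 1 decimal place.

23.0 sabins

Summing Sᵢαᵢ: 2.500 + 0.250 + 31.265 + 0.476 → A₁ = 34.491 sabins.
Target A₂ = 0.161·75/0.21 = 57.500 sabins (V = 75 m³).
ΔA = A₂ − A₁ = 57.500 − 34.491 = 23.0 sabins.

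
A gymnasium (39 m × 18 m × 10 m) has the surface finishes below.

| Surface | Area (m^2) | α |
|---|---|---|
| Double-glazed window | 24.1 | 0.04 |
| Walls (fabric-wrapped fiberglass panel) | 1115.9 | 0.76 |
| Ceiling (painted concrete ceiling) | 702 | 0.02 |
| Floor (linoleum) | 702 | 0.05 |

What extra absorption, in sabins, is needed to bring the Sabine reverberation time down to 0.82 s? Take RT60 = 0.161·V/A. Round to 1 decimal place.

Equivalent absorption area: A₁ = 24.1*0.04 + 1115.9*0.76 + 702*0.02 + 702*0.05 = 898.188 m^2.
Target A₂ = 0.161·7020/0.82 = 1378.317 sabins (V = 7020 m³).
Shortfall: 1378.317 − 898.188 = 480.1 sabins.

480.1 sabins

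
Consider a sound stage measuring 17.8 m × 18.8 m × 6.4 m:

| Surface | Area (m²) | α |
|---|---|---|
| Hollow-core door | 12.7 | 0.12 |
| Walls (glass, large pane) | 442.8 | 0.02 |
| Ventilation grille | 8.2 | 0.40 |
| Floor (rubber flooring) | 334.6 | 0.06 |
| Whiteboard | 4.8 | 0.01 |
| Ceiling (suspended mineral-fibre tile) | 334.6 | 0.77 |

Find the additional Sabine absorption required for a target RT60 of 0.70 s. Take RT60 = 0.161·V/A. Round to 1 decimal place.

Total absorption A₁ = 12.7*0.12 + 442.8*0.02 + 8.2*0.40 + 334.6*0.06 + 4.8*0.01 + 334.6*0.77
  = 1.524 + 8.856 + 3.280 + 20.076 + 0.048 + 257.642 = 291.426 m² sabins.
Target A₂ = 0.161·2141.696/0.70 = 492.590 sabins (V = 2141.696 m³).
ΔA = A₂ − A₁ = 492.590 − 291.426 = 201.2 sabins.

201.2 sabins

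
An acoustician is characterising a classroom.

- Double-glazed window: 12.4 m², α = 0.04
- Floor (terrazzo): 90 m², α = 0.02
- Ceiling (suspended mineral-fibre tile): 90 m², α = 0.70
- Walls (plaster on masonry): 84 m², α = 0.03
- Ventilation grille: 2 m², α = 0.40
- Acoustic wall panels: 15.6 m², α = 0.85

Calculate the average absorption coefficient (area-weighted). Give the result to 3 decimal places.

Total surface area S = 294.0 m².
A = 12.4·0.04 + 90·0.02 + 90·0.70 + 84·0.03 + 2·0.40 + 15.6·0.85 = 81.876 sabins.
ᾱ = A/S = 0.278.

0.278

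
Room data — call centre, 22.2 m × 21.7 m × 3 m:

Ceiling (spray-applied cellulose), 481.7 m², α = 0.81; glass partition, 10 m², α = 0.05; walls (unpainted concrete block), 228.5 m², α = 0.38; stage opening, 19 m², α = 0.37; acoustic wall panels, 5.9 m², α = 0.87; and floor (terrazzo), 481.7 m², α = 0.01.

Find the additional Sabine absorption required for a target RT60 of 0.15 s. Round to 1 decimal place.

Total absorption A₁ = 481.7·0.81 + 10·0.05 + 228.5·0.38 + 19·0.37 + 5.9·0.87 + 481.7·0.01
  = 390.177 + 0.500 + 86.830 + 7.030 + 5.133 + 4.817 = 494.487 m² sabins.
Target A₂ = 0.161·1445.22/0.15 = 1551.203 sabins (V = 1445.22 m³).
Additional absorption ΔA = 1551.203 − 494.487 = 1056.7 sabins.

1056.7 sabins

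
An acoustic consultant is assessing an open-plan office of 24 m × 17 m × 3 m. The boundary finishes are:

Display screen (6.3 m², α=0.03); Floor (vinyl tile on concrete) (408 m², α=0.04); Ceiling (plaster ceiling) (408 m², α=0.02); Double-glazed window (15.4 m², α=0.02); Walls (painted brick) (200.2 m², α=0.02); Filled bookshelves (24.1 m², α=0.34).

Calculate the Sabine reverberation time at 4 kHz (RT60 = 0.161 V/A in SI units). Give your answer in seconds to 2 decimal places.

Equivalent absorption area: A = 6.3·0.03 + 408·0.04 + 408·0.02 + 15.4·0.02 + 200.2·0.02 + 24.1·0.34 = 37.175 m².
Volume V = 24 × 17 × 3 = 1224 m³.
RT60 = 0.161 · V / A = 0.161 × 1224 / 37.175 = 5.30 s.

5.30 s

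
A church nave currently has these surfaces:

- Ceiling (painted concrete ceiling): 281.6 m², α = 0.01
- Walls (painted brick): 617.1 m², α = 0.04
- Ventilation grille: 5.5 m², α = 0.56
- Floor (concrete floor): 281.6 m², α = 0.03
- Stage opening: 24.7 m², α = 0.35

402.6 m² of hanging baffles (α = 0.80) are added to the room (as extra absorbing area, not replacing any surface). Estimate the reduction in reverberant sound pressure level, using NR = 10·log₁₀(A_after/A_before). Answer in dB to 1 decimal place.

A_before = Σ Sᵢαᵢ = 281.6×0.01 + 617.1×0.04 + 5.5×0.56 + 281.6×0.03 + 24.7×0.35 = 47.673 sabins.
Treatment contributes 402.6·0.80 = 322.080 sabins.
New total A_after = 369.753 sabins.
NR = 10·log₁₀(369.753/47.673) = 8.9 dB.

8.9 dB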